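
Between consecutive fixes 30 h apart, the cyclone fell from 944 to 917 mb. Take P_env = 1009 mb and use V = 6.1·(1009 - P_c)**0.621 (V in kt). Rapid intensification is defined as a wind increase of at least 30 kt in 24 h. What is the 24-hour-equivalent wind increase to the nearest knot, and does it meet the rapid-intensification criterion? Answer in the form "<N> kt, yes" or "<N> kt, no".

V₁: ΔP = 65, V ≈ 6.1 × 65^0.621 ≈ 81.50 kt.
V₂: ΔP = 92, V ≈ 6.1 × 92^0.621 ≈ 101.12 kt.
ΔV over 30 h = 19.62 kt → 24 h equivalent = 19.62 × 24/30 ≈ 15.70 kt.
16 kt < 30 kt ⇒ not rapid intensification.

16 kt, no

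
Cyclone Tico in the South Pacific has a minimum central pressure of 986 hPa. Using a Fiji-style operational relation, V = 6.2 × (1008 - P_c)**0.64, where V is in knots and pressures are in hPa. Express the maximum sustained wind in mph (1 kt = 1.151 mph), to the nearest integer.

52 mph

ΔP = 1008 − 986 = 22 hPa.
V ≈ 6.2 × 22^0.64 = 6.2 × 7.230 ≈ 44.827 kt.
44.827 × 1.151 ≈ 51.60 mph → 52 mph.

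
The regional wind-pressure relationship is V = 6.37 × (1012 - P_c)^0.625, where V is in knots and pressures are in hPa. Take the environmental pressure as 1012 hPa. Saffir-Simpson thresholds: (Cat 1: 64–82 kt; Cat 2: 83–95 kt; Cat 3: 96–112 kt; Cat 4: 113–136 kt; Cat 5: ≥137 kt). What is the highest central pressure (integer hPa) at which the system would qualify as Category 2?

Category 2 begins at V = 83 kt.
Required ΔP = (83/6.37)^(1/0.625) = 13.030^1.600 ≈ 60.80 hPa.
P_c ≤ 1012 − 60.80 = 951.20, so the highest integer P_c is 951 hPa.

951 hPa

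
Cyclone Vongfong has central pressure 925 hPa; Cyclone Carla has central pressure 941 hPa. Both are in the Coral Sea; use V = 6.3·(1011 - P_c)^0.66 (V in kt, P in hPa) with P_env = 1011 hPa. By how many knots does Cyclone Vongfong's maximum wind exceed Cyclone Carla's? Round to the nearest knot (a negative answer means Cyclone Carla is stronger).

15 kt

Cyclone Vongfong: ΔP = 86; V ≈ 6.3 × 86^0.66 ≈ 119.15 kt.
Cyclone Carla: ΔP = 70; V ≈ 6.3 × 70^0.66 ≈ 104.02 kt.
Difference ≈ 119.15 − 104.02 = 15.13 → 15 kt.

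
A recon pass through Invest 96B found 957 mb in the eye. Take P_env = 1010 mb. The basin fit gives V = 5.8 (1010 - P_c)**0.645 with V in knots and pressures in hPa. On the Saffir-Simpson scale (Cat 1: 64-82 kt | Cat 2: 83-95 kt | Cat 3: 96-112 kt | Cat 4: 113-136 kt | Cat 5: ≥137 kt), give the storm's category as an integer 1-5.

1

ΔP = 1010 − 957 = 53 mb.
V ≈ 5.8 × 53^0.645 = 5.8 × 12.95 ≈ 75 kt.
75 kt falls in the Category 1 band.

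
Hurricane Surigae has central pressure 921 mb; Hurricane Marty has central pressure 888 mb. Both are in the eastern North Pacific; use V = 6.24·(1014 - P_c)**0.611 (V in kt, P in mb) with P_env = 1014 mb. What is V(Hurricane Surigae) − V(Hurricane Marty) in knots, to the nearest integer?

Hurricane Surigae: ΔP = 93; V ≈ 6.24 × 93^0.611 ≈ 99.52 kt.
Hurricane Marty: ΔP = 126; V ≈ 6.24 × 126^0.611 ≈ 119.81 kt.
Difference ≈ 99.52 − 119.81 = -20.29 → -20 kt.

-20 kt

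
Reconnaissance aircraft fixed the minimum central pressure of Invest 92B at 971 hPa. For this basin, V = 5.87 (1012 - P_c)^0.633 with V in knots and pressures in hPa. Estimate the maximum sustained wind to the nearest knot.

ΔP = 1012 − 971 = 41 hPa.
41^0.633 ≈ 10.493.
V ≈ 5.87 × 10.493 ≈ 61.6 kt.

62 kt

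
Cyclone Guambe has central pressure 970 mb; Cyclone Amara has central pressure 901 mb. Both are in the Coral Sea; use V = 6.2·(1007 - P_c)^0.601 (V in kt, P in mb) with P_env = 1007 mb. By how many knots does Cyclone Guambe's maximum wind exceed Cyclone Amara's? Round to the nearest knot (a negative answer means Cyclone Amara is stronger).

-48 kt

Cyclone Guambe: ΔP = 37; V ≈ 6.2 × 37^0.601 ≈ 54.31 kt.
Cyclone Amara: ΔP = 106; V ≈ 6.2 × 106^0.601 ≈ 102.24 kt.
Difference ≈ 54.31 − 102.24 = -47.93 → -48 kt.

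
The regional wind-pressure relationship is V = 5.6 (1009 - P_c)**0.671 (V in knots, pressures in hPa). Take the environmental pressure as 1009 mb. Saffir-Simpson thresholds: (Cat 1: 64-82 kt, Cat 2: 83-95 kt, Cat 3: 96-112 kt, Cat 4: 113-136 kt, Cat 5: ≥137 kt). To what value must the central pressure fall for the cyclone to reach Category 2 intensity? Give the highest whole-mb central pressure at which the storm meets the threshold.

953 mb

Category 2 begins at V = 83 kt.
Required ΔP = (83/5.6)^(1/0.671) = 14.821^1.490 ≈ 55.59 mb.
P_c ≤ 1009 − 55.59 = 953.41, so the highest integer P_c is 953 mb.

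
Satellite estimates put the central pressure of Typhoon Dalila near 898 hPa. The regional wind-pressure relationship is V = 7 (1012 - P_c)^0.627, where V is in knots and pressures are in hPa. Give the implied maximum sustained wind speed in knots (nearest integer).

136 kt

ΔP = 1012 − 898 = 114 hPa.
114^0.627 ≈ 19.484.
V ≈ 7 × 19.484 ≈ 136.4 kt.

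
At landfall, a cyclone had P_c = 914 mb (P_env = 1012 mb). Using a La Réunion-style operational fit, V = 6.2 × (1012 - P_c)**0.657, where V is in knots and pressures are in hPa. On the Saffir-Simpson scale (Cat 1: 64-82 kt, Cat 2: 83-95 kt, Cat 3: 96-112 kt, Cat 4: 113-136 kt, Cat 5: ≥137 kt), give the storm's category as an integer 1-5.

ΔP = 1012 − 914 = 98 mb.
V ≈ 6.2 × 98^0.657 = 6.2 × 20.33 ≈ 126 kt.
126 kt falls in the Category 4 band.

4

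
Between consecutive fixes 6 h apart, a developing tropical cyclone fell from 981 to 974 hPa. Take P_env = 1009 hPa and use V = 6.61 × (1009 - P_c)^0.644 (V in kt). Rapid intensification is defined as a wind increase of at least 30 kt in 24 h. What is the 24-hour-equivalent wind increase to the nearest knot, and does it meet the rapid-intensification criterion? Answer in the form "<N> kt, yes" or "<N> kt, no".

V₁: ΔP = 28, V ≈ 6.61 × 28^0.644 ≈ 56.52 kt.
V₂: ΔP = 35, V ≈ 6.61 × 35^0.644 ≈ 65.25 kt.
ΔV over 6 h = 8.73 kt → 24 h equivalent = 8.73 × 24/6 ≈ 34.92 kt.
35 kt ≥ 30 kt ⇒ rapid intensification.

35 kt, yes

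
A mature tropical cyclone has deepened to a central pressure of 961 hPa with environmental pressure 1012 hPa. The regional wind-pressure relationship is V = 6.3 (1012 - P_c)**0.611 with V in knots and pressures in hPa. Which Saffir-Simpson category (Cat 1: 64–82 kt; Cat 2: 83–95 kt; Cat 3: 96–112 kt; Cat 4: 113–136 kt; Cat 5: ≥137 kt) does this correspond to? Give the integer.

ΔP = 1012 − 961 = 51 hPa.
V ≈ 6.3 × 51^0.611 = 6.3 × 11.05 ≈ 70 kt.
70 kt falls in the Category 1 band.

1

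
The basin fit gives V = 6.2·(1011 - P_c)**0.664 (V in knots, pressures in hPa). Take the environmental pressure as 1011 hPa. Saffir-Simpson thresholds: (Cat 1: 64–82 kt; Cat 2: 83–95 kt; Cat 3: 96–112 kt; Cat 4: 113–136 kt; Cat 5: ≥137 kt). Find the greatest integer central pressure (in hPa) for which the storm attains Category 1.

Category 1 begins at V = 64 kt.
Required ΔP = (64/6.2)^(1/0.664) = 10.323^1.506 ≈ 33.63 hPa.
P_c ≤ 1011 − 33.63 = 977.37, so the highest integer P_c is 977 hPa.

977 hPa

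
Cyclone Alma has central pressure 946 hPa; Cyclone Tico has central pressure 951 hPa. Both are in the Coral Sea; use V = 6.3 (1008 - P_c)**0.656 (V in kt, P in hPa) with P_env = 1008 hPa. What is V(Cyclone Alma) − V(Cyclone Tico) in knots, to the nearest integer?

5 kt

Cyclone Alma: ΔP = 62; V ≈ 6.3 × 62^0.656 ≈ 94.44 kt.
Cyclone Tico: ΔP = 57; V ≈ 6.3 × 57^0.656 ≈ 89.37 kt.
Difference ≈ 94.44 − 89.37 = 5.07 → 5 kt.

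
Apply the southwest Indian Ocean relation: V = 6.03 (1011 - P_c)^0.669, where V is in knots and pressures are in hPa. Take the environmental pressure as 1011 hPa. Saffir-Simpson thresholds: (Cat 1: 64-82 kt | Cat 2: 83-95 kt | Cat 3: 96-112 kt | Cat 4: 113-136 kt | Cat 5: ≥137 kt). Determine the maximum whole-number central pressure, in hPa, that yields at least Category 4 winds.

931 hPa

Category 4 begins at V = 113 kt.
Required ΔP = (113/6.03)^(1/0.669) = 18.740^1.495 ≈ 79.89 hPa.
P_c ≤ 1011 − 79.89 = 931.11, so the highest integer P_c is 931 hPa.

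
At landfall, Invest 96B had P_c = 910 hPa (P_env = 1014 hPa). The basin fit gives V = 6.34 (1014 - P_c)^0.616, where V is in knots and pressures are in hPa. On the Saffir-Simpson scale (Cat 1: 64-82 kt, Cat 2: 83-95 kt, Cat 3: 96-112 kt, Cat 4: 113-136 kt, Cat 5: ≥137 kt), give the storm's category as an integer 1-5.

ΔP = 1014 − 910 = 104 hPa.
V ≈ 6.34 × 104^0.616 = 6.34 × 17.48 ≈ 111 kt.
111 kt falls in the Category 3 band.

3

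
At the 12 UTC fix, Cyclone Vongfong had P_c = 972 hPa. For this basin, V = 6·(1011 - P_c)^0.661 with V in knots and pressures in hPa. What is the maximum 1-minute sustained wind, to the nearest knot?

68 kt

ΔP = 1011 − 972 = 39 hPa.
39^0.661 ≈ 11.264.
V ≈ 6 × 11.264 ≈ 67.6 kt.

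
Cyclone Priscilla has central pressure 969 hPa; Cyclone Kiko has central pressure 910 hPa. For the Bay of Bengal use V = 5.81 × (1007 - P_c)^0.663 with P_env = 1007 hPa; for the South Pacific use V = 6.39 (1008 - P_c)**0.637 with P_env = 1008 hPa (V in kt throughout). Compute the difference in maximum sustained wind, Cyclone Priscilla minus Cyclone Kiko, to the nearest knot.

-54 kt

Cyclone Priscilla: ΔP = 38; V ≈ 5.81 × 38^0.663 ≈ 64.80 kt.
Cyclone Kiko: ΔP = 98; V ≈ 6.39 × 98^0.637 ≈ 118.55 kt.
Difference ≈ 64.80 − 118.55 = -53.75 → -54 kt.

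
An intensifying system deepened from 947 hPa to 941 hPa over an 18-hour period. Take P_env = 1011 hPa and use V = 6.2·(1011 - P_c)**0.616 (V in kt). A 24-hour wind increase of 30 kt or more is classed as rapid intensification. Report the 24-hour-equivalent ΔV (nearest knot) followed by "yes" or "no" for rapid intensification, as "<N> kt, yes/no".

V₁: ΔP = 64, V ≈ 6.2 × 64^0.616 ≈ 80.35 kt.
V₂: ΔP = 70, V ≈ 6.2 × 70^0.616 ≈ 84.91 kt.
ΔV over 18 h = 4.56 kt → 24 h equivalent = 4.56 × 24/18 ≈ 6.08 kt.
6 kt < 30 kt ⇒ not rapid intensification.

6 kt, no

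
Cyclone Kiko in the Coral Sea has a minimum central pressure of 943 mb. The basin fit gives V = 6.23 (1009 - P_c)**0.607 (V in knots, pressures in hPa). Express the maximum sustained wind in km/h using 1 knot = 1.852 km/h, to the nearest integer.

ΔP = 1009 − 943 = 66 mb.
V ≈ 6.23 × 66^0.607 = 6.23 × 12.719 ≈ 79.241 kt.
79.241 × 1.852 ≈ 146.75 km/h → 147 km/h.

147 km/h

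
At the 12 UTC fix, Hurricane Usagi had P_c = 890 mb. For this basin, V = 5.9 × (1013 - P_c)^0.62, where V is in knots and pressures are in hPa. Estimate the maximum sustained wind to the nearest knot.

ΔP = 1013 − 890 = 123 mb.
123^0.62 ≈ 19.758.
V ≈ 5.9 × 19.758 ≈ 116.6 kt.

117 kt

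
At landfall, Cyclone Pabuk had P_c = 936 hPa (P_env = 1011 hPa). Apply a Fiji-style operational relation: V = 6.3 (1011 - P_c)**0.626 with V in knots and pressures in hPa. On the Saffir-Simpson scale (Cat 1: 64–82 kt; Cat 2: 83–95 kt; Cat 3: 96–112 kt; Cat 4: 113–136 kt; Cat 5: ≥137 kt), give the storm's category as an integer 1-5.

ΔP = 1011 − 936 = 75 hPa.
V ≈ 6.3 × 75^0.626 = 6.3 × 14.92 ≈ 94 kt.
94 kt falls in the Category 2 band.

2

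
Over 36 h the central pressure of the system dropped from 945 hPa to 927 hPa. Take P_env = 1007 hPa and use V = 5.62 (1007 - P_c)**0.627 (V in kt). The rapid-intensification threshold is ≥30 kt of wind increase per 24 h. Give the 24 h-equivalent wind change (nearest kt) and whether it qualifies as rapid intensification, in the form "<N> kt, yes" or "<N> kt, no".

V₁: ΔP = 62, V ≈ 5.62 × 62^0.627 ≈ 74.74 kt.
V₂: ΔP = 80, V ≈ 5.62 × 80^0.627 ≈ 87.69 kt.
ΔV over 36 h = 12.95 kt → 24 h equivalent = 12.95 × 24/36 ≈ 8.63 kt.
9 kt < 30 kt ⇒ not rapid intensification.

9 kt, no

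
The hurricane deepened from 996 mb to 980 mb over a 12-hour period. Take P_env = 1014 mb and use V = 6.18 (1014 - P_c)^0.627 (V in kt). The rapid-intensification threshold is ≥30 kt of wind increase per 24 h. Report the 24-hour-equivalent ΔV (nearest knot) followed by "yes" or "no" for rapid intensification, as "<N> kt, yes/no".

V₁: ΔP = 18, V ≈ 6.18 × 18^0.627 ≈ 37.85 kt.
V₂: ΔP = 34, V ≈ 6.18 × 34^0.627 ≈ 56.39 kt.
ΔV over 12 h = 18.54 kt → 24 h equivalent = 18.54 × 24/12 ≈ 37.08 kt.
37 kt ≥ 30 kt ⇒ rapid intensification.

37 kt, yes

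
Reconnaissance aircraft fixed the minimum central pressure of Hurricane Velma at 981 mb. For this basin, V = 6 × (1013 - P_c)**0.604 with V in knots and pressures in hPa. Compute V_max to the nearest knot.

49 kt

ΔP = 1013 − 981 = 32 mb.
32^0.604 ≈ 8.112.
V ≈ 6 × 8.112 ≈ 48.7 kt.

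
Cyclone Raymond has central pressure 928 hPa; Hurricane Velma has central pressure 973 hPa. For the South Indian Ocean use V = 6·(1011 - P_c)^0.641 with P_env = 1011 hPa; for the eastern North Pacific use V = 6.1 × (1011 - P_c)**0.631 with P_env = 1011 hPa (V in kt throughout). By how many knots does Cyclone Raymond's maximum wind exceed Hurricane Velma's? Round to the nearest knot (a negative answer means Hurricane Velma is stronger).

Cyclone Raymond: ΔP = 83; V ≈ 6 × 83^0.641 ≈ 101.92 kt.
Hurricane Velma: ΔP = 38; V ≈ 6.1 × 38^0.631 ≈ 60.56 kt.
Difference ≈ 101.92 − 60.56 = 41.36 → 41 kt.

41 kt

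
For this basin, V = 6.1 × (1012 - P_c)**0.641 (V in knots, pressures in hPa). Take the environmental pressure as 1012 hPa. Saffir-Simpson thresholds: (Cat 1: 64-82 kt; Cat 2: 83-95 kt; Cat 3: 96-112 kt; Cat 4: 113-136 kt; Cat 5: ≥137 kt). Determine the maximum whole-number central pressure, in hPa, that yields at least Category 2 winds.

953 hPa

Category 2 begins at V = 83 kt.
Required ΔP = (83/6.1)^(1/0.641) = 13.607^1.560 ≈ 58.71 hPa.
P_c ≤ 1012 − 58.71 = 953.29, so the highest integer P_c is 953 hPa.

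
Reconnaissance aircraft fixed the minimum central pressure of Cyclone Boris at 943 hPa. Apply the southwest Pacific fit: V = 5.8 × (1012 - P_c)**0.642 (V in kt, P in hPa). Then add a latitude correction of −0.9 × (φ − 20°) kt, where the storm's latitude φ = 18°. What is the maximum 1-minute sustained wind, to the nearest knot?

90 kt

ΔP = 1012 − 943 = 69 hPa.
69^0.642 ≈ 15.154.
V ≈ 5.8 × 15.154 ≈ 87.9 kt.
Latitude correction: −0.9 × (18 − 20) = 1.8 kt.
Corrected V ≈ 89.7 kt → 90 kt.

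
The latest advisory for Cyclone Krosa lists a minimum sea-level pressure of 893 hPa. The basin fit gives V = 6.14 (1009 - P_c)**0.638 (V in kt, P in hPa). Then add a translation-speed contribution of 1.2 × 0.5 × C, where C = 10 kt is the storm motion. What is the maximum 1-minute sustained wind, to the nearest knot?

ΔP = 1009 − 893 = 116 hPa.
116^0.638 ≈ 20.755.
V ≈ 6.14 × 20.755 ≈ 127.4 kt.
Translation term: 1.2 × 0.5 × 10 = 6 kt.
Corrected V ≈ 133.4 kt → 133 kt.

133 kt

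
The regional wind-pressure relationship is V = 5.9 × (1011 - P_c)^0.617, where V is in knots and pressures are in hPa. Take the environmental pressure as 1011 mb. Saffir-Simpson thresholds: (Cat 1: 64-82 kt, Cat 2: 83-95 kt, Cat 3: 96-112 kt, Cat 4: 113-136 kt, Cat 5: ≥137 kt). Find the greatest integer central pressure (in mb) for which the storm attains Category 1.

Category 1 begins at V = 64 kt.
Required ΔP = (64/5.9)^(1/0.617) = 10.847^1.621 ≈ 47.64 mb.
P_c ≤ 1011 − 47.64 = 963.36, so the highest integer P_c is 963 mb.

963 mb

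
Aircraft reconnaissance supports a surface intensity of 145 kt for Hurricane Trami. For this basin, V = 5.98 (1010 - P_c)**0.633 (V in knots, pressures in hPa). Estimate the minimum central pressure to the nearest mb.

856 mb

ΔP = (V / 5.98)^(1/0.633) = (145/5.98)^1.580.
145/5.98 = 24.247; 24.247^1.580 ≈ 153.98 mb.
P_c = 1010 − 153.98 = 856.02 ≈ 856 mb.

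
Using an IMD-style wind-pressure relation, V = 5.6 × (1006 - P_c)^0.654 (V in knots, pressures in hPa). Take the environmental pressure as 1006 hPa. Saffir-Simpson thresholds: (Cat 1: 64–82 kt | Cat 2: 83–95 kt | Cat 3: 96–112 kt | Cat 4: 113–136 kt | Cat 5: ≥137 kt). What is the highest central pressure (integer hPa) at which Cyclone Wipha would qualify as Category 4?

907 hPa

Category 4 begins at V = 113 kt.
Required ΔP = (113/5.6)^(1/0.654) = 20.179^1.529 ≈ 98.91 hPa.
P_c ≤ 1006 − 98.91 = 907.09, so the highest integer P_c is 907 hPa.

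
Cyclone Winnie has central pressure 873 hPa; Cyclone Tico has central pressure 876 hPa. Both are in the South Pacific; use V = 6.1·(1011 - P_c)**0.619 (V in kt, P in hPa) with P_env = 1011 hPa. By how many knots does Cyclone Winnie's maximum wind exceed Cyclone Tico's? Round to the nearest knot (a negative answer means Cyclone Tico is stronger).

2 kt

Cyclone Winnie: ΔP = 138; V ≈ 6.1 × 138^0.619 ≈ 128.80 kt.
Cyclone Tico: ΔP = 135; V ≈ 6.1 × 135^0.619 ≈ 127.06 kt.
Difference ≈ 128.80 − 127.06 = 1.74 → 2 kt.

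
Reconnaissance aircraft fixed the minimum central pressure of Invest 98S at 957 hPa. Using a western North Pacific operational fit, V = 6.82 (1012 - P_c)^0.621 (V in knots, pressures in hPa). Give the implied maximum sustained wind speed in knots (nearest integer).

ΔP = 1012 − 957 = 55 hPa.
55^0.621 ≈ 12.044.
V ≈ 6.82 × 12.044 ≈ 82.1 kt.

82 kt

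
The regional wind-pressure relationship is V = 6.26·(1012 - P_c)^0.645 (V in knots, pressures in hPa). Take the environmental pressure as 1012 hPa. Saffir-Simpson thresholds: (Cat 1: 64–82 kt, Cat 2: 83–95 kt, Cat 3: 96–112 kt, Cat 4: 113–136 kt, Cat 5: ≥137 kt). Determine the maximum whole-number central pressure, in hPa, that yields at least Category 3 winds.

943 hPa

Category 3 begins at V = 96 kt.
Required ΔP = (96/6.26)^(1/0.645) = 15.335^1.550 ≈ 68.91 hPa.
P_c ≤ 1012 − 68.91 = 943.09, so the highest integer P_c is 943 hPa.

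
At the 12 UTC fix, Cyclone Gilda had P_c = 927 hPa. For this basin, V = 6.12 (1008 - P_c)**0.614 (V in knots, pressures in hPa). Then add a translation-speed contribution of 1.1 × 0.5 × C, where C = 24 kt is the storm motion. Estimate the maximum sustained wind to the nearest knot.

104 kt

ΔP = 1008 − 927 = 81 hPa.
81^0.614 ≈ 14.853.
V ≈ 6.12 × 14.853 ≈ 90.9 kt.
Translation term: 1.1 × 0.5 × 24 = 13.2 kt.
Corrected V ≈ 104.1 kt → 104 kt.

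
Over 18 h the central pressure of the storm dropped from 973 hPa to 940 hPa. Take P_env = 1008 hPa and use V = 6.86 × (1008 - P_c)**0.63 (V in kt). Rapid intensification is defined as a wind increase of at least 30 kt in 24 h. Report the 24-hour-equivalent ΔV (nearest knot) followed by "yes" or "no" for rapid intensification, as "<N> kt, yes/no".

V₁: ΔP = 35, V ≈ 6.86 × 35^0.63 ≈ 64.43 kt.
V₂: ΔP = 68, V ≈ 6.86 × 68^0.63 ≈ 97.90 kt.
ΔV over 18 h = 33.47 kt → 24 h equivalent = 33.47 × 24/18 ≈ 44.63 kt.
45 kt ≥ 30 kt ⇒ rapid intensification.

45 kt, yes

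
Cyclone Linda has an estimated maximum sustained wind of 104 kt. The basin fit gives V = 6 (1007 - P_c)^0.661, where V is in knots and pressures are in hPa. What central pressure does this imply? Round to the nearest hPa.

ΔP = (V / 6)^(1/0.661) = (104/6)^1.513.
104/6 = 17.333; 17.333^1.513 ≈ 74.86 hPa.
P_c = 1007 − 74.86 = 932.14 ≈ 932 hPa.

932 hPa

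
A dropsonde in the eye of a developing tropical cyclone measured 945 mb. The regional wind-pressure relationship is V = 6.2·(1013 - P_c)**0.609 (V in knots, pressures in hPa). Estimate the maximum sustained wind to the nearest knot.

ΔP = 1013 − 945 = 68 mb.
68^0.609 ≈ 13.062.
V ≈ 6.2 × 13.062 ≈ 81.0 kt.

81 kt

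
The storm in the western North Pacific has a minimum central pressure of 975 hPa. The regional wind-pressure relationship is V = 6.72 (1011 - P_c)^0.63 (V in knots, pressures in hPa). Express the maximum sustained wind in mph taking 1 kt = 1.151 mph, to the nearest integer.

74 mph

ΔP = 1011 − 975 = 36 hPa.
V ≈ 6.72 × 36^0.63 = 6.72 × 9.560 ≈ 64.245 kt.
64.245 × 1.151 ≈ 73.95 mph → 74 mph.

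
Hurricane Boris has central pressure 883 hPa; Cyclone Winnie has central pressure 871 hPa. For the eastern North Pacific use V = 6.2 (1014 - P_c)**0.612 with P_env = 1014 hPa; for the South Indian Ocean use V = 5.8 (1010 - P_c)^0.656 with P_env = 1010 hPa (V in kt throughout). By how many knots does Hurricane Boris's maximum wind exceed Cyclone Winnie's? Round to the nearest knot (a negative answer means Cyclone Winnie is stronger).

-25 kt

Hurricane Boris: ΔP = 131; V ≈ 6.2 × 131^0.612 ≈ 122.51 kt.
Cyclone Winnie: ΔP = 139; V ≈ 5.8 × 139^0.656 ≈ 147.65 kt.
Difference ≈ 122.51 − 147.65 = -25.14 → -25 kt.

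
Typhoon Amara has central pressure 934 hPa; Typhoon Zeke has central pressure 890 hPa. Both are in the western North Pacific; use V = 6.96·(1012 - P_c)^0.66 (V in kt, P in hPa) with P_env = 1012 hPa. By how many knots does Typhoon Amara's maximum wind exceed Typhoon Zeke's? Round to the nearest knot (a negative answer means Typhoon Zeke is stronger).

Typhoon Amara: ΔP = 78; V ≈ 6.96 × 78^0.66 ≈ 123.42 kt.
Typhoon Zeke: ΔP = 122; V ≈ 6.96 × 122^0.66 ≈ 165.81 kt.
Difference ≈ 123.42 − 165.81 = -42.39 → -42 kt.

-42 kt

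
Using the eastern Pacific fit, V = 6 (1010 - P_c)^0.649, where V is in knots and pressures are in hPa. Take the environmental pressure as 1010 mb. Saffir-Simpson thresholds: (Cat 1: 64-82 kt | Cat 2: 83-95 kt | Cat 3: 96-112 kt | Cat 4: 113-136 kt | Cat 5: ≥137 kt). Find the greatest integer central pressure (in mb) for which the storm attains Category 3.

938 mb

Category 3 begins at V = 96 kt.
Required ΔP = (96/6)^(1/0.649) = 16.000^1.541 ≈ 71.67 mb.
P_c ≤ 1010 − 71.67 = 938.33, so the highest integer P_c is 938 mb.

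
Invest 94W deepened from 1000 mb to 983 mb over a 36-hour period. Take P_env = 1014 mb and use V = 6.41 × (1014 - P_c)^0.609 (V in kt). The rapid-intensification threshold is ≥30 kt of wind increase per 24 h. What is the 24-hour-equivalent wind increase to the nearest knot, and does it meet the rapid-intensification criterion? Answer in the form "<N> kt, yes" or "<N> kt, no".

13 kt, no

V₁: ΔP = 14, V ≈ 6.41 × 14^0.609 ≈ 31.98 kt.
V₂: ΔP = 31, V ≈ 6.41 × 31^0.609 ≈ 51.89 kt.
ΔV over 36 h = 19.91 kt → 24 h equivalent = 19.91 × 24/36 ≈ 13.27 kt.
13 kt < 30 kt ⇒ not rapid intensification.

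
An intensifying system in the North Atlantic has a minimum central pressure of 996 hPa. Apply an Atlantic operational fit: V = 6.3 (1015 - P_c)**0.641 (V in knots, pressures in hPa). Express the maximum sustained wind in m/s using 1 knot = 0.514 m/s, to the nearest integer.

21 m/s

ΔP = 1015 − 996 = 19 hPa.
V ≈ 6.3 × 19^0.641 = 6.3 × 6.602 ≈ 41.593 kt.
41.593 × 0.514 ≈ 21.38 m/s → 21 m/s.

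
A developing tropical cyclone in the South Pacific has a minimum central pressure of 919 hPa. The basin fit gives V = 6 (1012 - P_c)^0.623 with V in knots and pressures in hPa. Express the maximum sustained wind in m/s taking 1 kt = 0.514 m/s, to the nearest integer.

ΔP = 1012 − 919 = 93 hPa.
V ≈ 6 × 93^0.623 = 6 × 16.841 ≈ 101.045 kt.
101.045 × 0.514 ≈ 51.94 m/s → 52 m/s.

52 m/s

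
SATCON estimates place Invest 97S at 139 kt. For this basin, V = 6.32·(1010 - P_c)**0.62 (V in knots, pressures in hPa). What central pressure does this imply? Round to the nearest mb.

864 mb

ΔP = (V / 6.32)^(1/0.62) = (139/6.32)^1.613.
139/6.32 = 21.994; 21.994^1.613 ≈ 146.22 mb.
P_c = 1010 − 146.22 = 863.78 ≈ 864 mb.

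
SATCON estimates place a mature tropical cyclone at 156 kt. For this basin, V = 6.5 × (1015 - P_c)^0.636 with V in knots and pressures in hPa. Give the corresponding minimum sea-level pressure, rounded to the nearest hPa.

867 hPa

ΔP = (V / 6.5)^(1/0.636) = (156/6.5)^1.572.
156/6.5 = 24.000; 24.000^1.572 ≈ 147.96 hPa.
P_c = 1015 − 147.96 = 867.04 ≈ 867 hPa.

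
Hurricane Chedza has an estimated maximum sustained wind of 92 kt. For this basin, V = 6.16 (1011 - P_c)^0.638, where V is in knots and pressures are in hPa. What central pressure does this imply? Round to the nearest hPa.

942 hPa

ΔP = (V / 6.16)^(1/0.638) = (92/6.16)^1.567.
92/6.16 = 14.935; 14.935^1.567 ≈ 69.25 hPa.
P_c = 1011 − 69.25 = 941.75 ≈ 942 hPa.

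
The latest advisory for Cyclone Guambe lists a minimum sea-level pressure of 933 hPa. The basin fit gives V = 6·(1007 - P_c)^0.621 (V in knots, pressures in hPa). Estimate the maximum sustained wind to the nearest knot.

87 kt

ΔP = 1007 − 933 = 74 hPa.
74^0.621 ≈ 14.481.
V ≈ 6 × 14.481 ≈ 86.9 kt.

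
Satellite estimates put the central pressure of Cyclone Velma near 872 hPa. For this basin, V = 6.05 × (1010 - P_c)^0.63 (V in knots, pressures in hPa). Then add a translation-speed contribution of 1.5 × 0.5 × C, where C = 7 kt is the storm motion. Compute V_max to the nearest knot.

140 kt

ΔP = 1010 − 872 = 138 hPa.
138^0.63 ≈ 22.291.
V ≈ 6.05 × 22.291 ≈ 134.9 kt.
Translation term: 1.5 × 0.5 × 7 = 5.25 kt.
Corrected V ≈ 140.15 kt → 140 kt.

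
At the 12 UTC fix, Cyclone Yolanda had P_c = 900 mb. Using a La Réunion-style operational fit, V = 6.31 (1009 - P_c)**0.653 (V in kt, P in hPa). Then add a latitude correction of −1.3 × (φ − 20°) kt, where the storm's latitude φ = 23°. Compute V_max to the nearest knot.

131 kt

ΔP = 1009 − 900 = 109 mb.
109^0.653 ≈ 21.401.
V ≈ 6.31 × 21.401 ≈ 135.0 kt.
Latitude correction: −1.3 × (23 − 20) = -3.9 kt.
Corrected V ≈ 131.1 kt → 131 kt.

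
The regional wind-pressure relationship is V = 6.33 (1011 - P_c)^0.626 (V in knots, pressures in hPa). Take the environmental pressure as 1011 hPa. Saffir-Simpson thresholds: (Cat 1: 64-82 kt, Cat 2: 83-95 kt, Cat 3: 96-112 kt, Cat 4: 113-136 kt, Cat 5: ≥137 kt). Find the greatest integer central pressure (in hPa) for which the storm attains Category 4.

Category 4 begins at V = 113 kt.
Required ΔP = (113/6.33)^(1/0.626) = 17.852^1.597 ≈ 99.88 hPa.
P_c ≤ 1011 − 99.88 = 911.12, so the highest integer P_c is 911 hPa.

911 hPa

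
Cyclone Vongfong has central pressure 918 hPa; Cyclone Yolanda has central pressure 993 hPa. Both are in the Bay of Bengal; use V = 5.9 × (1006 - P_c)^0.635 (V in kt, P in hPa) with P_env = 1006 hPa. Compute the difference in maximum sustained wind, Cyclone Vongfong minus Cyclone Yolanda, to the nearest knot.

71 kt

Cyclone Vongfong: ΔP = 88; V ≈ 5.9 × 88^0.635 ≈ 101.30 kt.
Cyclone Yolanda: ΔP = 13; V ≈ 5.9 × 13^0.635 ≈ 30.08 kt.
Difference ≈ 101.30 − 30.08 = 71.22 → 71 kt.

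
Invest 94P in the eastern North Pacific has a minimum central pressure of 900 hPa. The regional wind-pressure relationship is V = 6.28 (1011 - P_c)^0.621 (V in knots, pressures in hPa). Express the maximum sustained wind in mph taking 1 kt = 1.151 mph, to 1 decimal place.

ΔP = 1011 − 900 = 111 hPa.
V ≈ 6.28 × 111^0.621 = 6.28 × 18.627 ≈ 116.978 kt.
116.978 × 1.151 ≈ 134.64 mph → 134.6 mph.

134.6 mph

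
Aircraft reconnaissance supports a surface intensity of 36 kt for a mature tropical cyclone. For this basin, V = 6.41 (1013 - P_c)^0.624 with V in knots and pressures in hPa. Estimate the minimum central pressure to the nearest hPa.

997 hPa

ΔP = (V / 6.41)^(1/0.624) = (36/6.41)^1.603.
36/6.41 = 5.616; 5.616^1.603 ≈ 15.89 hPa.
P_c = 1013 − 15.89 = 997.11 ≈ 997 hPa.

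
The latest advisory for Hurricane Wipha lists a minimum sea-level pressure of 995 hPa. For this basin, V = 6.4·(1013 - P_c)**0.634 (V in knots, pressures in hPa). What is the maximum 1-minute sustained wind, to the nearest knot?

ΔP = 1013 − 995 = 18 hPa.
18^0.634 ≈ 6.249.
V ≈ 6.4 × 6.249 ≈ 40.0 kt.

40 kt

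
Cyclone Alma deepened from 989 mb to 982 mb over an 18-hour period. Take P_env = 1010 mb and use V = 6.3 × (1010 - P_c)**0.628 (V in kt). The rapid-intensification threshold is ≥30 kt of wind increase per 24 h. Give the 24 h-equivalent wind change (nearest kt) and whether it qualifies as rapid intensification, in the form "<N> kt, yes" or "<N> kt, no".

V₁: ΔP = 21, V ≈ 6.3 × 21^0.628 ≈ 42.63 kt.
V₂: ΔP = 28, V ≈ 6.3 × 28^0.628 ≈ 51.07 kt.
ΔV over 18 h = 8.44 kt → 24 h equivalent = 8.44 × 24/18 ≈ 11.25 kt.
11 kt < 30 kt ⇒ not rapid intensification.

11 kt, no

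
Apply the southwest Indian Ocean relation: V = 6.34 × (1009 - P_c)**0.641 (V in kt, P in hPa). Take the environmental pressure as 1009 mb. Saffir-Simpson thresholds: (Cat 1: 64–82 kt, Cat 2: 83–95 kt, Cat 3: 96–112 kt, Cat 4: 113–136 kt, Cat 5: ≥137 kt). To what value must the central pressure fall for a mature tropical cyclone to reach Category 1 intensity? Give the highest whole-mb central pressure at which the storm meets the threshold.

Category 1 begins at V = 64 kt.
Required ΔP = (64/6.34)^(1/0.641) = 10.095^1.560 ≈ 36.85 mb.
P_c ≤ 1009 − 36.85 = 972.15, so the highest integer P_c is 972 mb.

972 mb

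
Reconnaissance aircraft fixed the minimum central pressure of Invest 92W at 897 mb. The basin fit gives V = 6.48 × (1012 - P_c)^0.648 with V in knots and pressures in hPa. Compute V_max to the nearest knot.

ΔP = 1012 − 897 = 115 mb.
115^0.648 ≈ 21.644.
V ≈ 6.48 × 21.644 ≈ 140.3 kt.

140 kt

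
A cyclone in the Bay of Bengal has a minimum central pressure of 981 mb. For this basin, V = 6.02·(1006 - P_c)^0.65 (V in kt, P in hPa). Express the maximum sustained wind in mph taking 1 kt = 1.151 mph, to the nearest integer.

56 mph

ΔP = 1006 − 981 = 25 mb.
V ≈ 6.02 × 25^0.65 = 6.02 × 8.103 ≈ 48.782 kt.
48.782 × 1.151 ≈ 56.15 mph → 56 mph.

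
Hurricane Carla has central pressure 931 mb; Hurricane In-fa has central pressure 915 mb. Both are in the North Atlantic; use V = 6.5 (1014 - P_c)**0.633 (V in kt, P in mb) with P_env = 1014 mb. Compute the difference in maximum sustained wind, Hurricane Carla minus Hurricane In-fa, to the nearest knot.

-13 kt

Hurricane Carla: ΔP = 83; V ≈ 6.5 × 83^0.633 ≈ 106.58 kt.
Hurricane In-fa: ΔP = 99; V ≈ 6.5 × 99^0.633 ≈ 119.17 kt.
Difference ≈ 106.58 − 119.17 = -12.59 → -13 kt.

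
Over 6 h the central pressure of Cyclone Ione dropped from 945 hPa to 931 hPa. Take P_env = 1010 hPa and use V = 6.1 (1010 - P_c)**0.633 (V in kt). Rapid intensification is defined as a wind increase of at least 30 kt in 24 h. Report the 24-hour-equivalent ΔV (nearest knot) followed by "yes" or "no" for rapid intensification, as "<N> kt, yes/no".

V₁: ΔP = 65, V ≈ 6.1 × 65^0.633 ≈ 85.68 kt.
V₂: ΔP = 79, V ≈ 6.1 × 79^0.633 ≈ 96.95 kt.
ΔV over 6 h = 11.27 kt → 24 h equivalent = 11.27 × 24/6 ≈ 45.08 kt.
45 kt ≥ 30 kt ⇒ rapid intensification.

45 kt, yes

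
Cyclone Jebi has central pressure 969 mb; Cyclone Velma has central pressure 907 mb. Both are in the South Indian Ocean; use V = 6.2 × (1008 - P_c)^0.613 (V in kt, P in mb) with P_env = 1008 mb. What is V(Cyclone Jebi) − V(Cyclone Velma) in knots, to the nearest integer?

-46 kt

Cyclone Jebi: ΔP = 39; V ≈ 6.2 × 39^0.613 ≈ 58.58 kt.
Cyclone Velma: ΔP = 101; V ≈ 6.2 × 101^0.613 ≈ 104.96 kt.
Difference ≈ 58.58 − 104.96 = -46.38 → -46 kt.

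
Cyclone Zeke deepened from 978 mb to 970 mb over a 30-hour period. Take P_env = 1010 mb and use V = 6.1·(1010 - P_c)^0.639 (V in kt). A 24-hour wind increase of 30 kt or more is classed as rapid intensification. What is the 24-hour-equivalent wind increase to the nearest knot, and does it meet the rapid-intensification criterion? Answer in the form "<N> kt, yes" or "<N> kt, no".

7 kt, no

V₁: ΔP = 32, V ≈ 6.1 × 32^0.639 ≈ 55.86 kt.
V₂: ΔP = 40, V ≈ 6.1 × 40^0.639 ≈ 64.42 kt.
ΔV over 30 h = 8.56 kt → 24 h equivalent = 8.56 × 24/30 ≈ 6.85 kt.
7 kt < 30 kt ⇒ not rapid intensification.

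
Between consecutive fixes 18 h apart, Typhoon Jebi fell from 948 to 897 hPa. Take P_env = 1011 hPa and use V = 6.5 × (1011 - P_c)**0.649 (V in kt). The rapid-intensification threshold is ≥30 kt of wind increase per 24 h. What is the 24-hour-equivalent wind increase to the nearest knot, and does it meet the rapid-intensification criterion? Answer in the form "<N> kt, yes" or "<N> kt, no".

V₁: ΔP = 63, V ≈ 6.5 × 63^0.649 ≈ 95.65 kt.
V₂: ΔP = 114, V ≈ 6.5 × 114^0.649 ≈ 140.55 kt.
ΔV over 18 h = 44.90 kt → 24 h equivalent = 44.90 × 24/18 ≈ 59.87 kt.
60 kt ≥ 30 kt ⇒ rapid intensification.

60 kt, yes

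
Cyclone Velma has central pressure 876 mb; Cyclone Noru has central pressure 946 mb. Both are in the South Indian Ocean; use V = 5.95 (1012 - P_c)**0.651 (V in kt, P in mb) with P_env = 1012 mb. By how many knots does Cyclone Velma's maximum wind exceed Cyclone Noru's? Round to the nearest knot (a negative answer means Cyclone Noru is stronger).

Cyclone Velma: ΔP = 136; V ≈ 5.95 × 136^0.651 ≈ 145.70 kt.
Cyclone Noru: ΔP = 66; V ≈ 5.95 × 66^0.651 ≈ 91.00 kt.
Difference ≈ 145.70 − 91.00 = 54.70 → 55 kt.

55 kt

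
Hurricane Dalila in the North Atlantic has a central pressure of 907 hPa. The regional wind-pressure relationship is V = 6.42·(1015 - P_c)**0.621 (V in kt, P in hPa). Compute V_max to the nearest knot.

118 kt

ΔP = 1015 − 907 = 108 hPa.
108^0.621 ≈ 18.313.
V ≈ 6.42 × 18.313 ≈ 117.6 kt.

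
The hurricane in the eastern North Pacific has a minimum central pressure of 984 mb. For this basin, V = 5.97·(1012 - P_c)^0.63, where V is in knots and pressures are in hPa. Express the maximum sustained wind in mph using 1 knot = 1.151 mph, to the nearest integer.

ΔP = 1012 − 984 = 28 mb.
V ≈ 5.97 × 28^0.63 = 5.97 × 8.160 ≈ 48.717 kt.
48.717 × 1.151 ≈ 56.07 mph → 56 mph.

56 mph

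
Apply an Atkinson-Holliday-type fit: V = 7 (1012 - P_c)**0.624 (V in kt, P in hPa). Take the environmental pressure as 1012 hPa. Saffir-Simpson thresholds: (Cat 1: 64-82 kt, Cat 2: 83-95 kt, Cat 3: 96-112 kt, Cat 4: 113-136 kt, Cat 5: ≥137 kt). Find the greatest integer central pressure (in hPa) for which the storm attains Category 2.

Category 2 begins at V = 83 kt.
Required ΔP = (83/7)^(1/0.624) = 11.857^1.603 ≈ 52.62 hPa.
P_c ≤ 1012 − 52.62 = 959.38, so the highest integer P_c is 959 hPa.

959 hPa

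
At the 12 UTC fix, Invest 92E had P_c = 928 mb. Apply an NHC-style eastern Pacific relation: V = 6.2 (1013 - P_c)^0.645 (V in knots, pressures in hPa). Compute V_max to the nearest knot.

ΔP = 1013 − 928 = 85 mb.
85^0.645 ≈ 17.558.
V ≈ 6.2 × 17.558 ≈ 108.9 kt.

109 kt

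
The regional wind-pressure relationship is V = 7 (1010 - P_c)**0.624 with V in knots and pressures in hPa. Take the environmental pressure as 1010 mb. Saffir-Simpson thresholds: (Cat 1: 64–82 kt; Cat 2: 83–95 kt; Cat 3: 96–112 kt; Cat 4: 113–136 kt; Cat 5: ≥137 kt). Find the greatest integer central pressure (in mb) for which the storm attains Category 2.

Category 2 begins at V = 83 kt.
Required ΔP = (83/7)^(1/0.624) = 11.857^1.603 ≈ 52.62 mb.
P_c ≤ 1010 − 52.62 = 957.38, so the highest integer P_c is 957 mb.

957 mb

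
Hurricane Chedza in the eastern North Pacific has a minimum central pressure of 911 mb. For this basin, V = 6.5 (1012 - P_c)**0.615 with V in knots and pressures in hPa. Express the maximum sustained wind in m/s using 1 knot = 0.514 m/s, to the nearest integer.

ΔP = 1012 − 911 = 101 mb.
V ≈ 6.5 × 101^0.615 = 6.5 × 17.087 ≈ 111.063 kt.
111.063 × 0.514 ≈ 57.09 m/s → 57 m/s.

57 m/s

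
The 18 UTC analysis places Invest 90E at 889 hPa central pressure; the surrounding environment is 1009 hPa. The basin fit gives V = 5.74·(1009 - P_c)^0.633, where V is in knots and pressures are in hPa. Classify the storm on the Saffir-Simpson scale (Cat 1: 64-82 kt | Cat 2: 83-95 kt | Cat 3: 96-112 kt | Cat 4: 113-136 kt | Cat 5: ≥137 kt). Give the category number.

ΔP = 1009 − 889 = 120 hPa.
V ≈ 5.74 × 120^0.633 = 5.74 × 20.71 ≈ 119 kt.
119 kt falls in the Category 4 band.

4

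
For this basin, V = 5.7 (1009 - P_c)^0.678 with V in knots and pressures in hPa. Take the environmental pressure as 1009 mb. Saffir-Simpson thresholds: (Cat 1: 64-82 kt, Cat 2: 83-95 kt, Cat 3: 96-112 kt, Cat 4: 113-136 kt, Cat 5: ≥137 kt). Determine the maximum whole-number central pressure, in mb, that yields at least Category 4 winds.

927 mb

Category 4 begins at V = 113 kt.
Required ΔP = (113/5.7)^(1/0.678) = 19.825^1.475 ≈ 81.90 mb.
P_c ≤ 1009 − 81.90 = 927.10, so the highest integer P_c is 927 mb.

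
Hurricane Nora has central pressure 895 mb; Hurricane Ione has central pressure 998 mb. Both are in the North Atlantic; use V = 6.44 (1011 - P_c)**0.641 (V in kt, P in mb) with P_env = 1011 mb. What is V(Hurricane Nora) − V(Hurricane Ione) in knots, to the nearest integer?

102 kt

Hurricane Nora: ΔP = 116; V ≈ 6.44 × 116^0.641 ≈ 135.58 kt.
Hurricane Ione: ΔP = 13; V ≈ 6.44 × 13^0.641 ≈ 33.34 kt.
Difference ≈ 135.58 − 33.34 = 102.24 → 102 kt.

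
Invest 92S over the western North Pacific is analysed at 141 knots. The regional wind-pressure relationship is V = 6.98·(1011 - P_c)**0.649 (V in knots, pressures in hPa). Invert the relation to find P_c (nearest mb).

908 mb

ΔP = (V / 6.98)^(1/0.649) = (141/6.98)^1.541.
141/6.98 = 20.201; 20.201^1.541 ≈ 102.65 mb.
P_c = 1011 − 102.65 = 908.35 ≈ 908 mb.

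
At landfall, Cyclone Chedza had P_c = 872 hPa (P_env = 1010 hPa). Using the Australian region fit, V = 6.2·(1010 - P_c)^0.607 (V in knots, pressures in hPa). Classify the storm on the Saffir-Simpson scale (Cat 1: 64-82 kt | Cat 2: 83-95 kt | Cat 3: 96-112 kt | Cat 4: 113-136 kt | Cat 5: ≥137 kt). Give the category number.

4

ΔP = 1010 − 872 = 138 hPa.
V ≈ 6.2 × 138^0.607 = 6.2 × 19.90 ≈ 123 kt.
123 kt falls in the Category 4 band.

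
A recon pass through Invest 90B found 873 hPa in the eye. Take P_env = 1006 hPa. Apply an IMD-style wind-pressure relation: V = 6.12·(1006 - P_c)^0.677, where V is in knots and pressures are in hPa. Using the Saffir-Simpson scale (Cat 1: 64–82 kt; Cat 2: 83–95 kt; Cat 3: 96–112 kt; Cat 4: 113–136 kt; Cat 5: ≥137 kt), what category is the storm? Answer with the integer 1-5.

ΔP = 1006 − 873 = 133 hPa.
V ≈ 6.12 × 133^0.677 = 6.12 × 27.41 ≈ 168 kt.
168 kt falls in the Category 5 band.

5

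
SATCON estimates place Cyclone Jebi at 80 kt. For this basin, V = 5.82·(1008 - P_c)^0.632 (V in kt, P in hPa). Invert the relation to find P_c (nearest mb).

ΔP = (V / 5.82)^(1/0.632) = (80/5.82)^1.582.
80/5.82 = 13.746; 13.746^1.582 ≈ 63.23 mb.
P_c = 1008 − 63.23 = 944.77 ≈ 945 mb.

945 mb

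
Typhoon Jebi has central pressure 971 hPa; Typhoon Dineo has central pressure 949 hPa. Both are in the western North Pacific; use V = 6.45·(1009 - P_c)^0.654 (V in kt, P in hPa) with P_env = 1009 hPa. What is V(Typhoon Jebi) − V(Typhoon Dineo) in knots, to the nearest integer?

Typhoon Jebi: ΔP = 38; V ≈ 6.45 × 38^0.654 ≈ 69.62 kt.
Typhoon Dineo: ΔP = 60; V ≈ 6.45 × 60^0.654 ≈ 93.86 kt.
Difference ≈ 69.62 − 93.86 = -24.24 → -24 kt.

-24 kt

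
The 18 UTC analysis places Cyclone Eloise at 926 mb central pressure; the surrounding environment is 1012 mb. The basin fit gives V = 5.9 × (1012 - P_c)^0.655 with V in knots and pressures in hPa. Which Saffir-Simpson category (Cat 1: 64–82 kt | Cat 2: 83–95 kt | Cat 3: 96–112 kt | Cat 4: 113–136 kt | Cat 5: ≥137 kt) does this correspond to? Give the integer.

ΔP = 1012 − 926 = 86 mb.
V ≈ 5.9 × 86^0.655 = 5.9 × 18.50 ≈ 109 kt.
109 kt falls in the Category 3 band.

3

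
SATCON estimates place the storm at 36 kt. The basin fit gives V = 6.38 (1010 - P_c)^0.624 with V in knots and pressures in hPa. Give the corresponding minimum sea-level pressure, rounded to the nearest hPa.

994 hPa

ΔP = (V / 6.38)^(1/0.624) = (36/6.38)^1.603.
36/6.38 = 5.643; 5.643^1.603 ≈ 16.01 hPa.
P_c = 1010 − 16.01 = 993.99 ≈ 994 hPa.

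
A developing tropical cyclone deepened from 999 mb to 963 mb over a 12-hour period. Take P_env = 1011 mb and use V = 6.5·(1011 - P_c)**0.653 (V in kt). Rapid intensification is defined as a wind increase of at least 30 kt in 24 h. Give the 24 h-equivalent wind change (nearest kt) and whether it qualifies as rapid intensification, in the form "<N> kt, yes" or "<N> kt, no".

97 kt, yes

V₁: ΔP = 12, V ≈ 6.5 × 12^0.653 ≈ 32.93 kt.
V₂: ΔP = 48, V ≈ 6.5 × 48^0.653 ≈ 81.43 kt.
ΔV over 12 h = 48.50 kt → 24 h equivalent = 48.50 × 24/12 ≈ 97.00 kt.
97 kt ≥ 30 kt ⇒ rapid intensification.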